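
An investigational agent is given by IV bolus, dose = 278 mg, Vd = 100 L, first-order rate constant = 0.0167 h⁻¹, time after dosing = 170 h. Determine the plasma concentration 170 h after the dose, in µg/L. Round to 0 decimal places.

C₀ = Dose / Vd = 278.0 / 100 = 2.780 mg/L
C = C₀ · e^(−k·t) = 2.780 × e^(−0.01670 × 170)
  = 2.780 × 0.05848 = 0.1626 mg/L
Convert: 0.1626 mg/L × 1000 = 162.6 µg/L

163 µg/L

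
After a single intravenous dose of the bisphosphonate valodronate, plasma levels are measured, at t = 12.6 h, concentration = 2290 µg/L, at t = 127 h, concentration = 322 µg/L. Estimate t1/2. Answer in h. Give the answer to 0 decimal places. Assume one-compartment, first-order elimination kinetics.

k = ln(C₁/C₂) / (t₂ − t₁) = ln(2290/322) / (127 − 12.6)
  = 1.962 / 114.4 = 0.01715 h⁻¹
t½ = ln2 / k = 0.693147 / 0.01715 = 40.42 h

40 h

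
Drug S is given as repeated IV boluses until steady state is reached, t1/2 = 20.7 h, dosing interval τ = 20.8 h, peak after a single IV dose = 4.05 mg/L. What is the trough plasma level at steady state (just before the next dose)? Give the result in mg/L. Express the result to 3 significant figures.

4.02 mg/L

k = ln2 / t½ = 0.693147 / 20.7 = 0.03349 h⁻¹
e^(−kτ) = e^(−0.03349 × 20.8) = 0.4983
Accumulation ratio R = 1 / (1 − e^(−kτ)) = 1 / (1 − 0.4983) = 1.993
Steady-state trough = C₀ × R × e^(−kτ) = 4.05 × 1.993 × 0.4983 = 4.022 mg/L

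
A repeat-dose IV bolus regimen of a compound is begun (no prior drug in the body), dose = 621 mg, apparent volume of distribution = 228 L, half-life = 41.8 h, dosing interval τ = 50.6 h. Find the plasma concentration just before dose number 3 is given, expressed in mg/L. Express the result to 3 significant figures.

C₀ per dose = Dose / Vd = 621 / 228 = 2.724 mg/L
k = ln2 / t½ = 0.693147 / 41.8 = 0.01658 h⁻¹
Fraction remaining after one interval: r = e^(−kτ) = e^(−0.01658 × 50.6) = 0.4322
Before dose 3, 2 doses have been given (aged 1τ, 2τ).
C_trough = C₀ × (r + r²) = 2.724 × (0.4322 + 0.1868) = 1.686 mg/L

1.69 mg/L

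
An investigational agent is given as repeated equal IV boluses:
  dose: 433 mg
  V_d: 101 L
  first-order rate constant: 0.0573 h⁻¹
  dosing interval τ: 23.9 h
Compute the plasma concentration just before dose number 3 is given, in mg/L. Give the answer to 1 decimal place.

C₀ per dose = Dose / Vd = 433 / 101 = 4.287 mg/L
Fraction remaining after one interval: r = e^(−kτ) = e^(−0.05730 × 23.9) = 0.2542
Before dose 3, 2 doses have been given (aged 1τ, 2τ).
C_trough = C₀ × (r + r²) = 4.287 × (0.2542 + 0.06462) = 1.367 mg/L

1.4 mg/L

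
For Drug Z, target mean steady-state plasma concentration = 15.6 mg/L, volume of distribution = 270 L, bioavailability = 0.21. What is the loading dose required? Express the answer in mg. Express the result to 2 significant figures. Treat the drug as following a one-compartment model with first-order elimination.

20000 mg

LD = Css × Vd / F = 15.6 × 270 / 0.21 = 20060 mg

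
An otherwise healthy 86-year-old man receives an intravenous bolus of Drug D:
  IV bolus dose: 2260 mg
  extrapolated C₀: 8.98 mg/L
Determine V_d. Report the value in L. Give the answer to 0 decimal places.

Vd = Dose / C₀ = 2260 / 8.98 = 251.7 L

252 L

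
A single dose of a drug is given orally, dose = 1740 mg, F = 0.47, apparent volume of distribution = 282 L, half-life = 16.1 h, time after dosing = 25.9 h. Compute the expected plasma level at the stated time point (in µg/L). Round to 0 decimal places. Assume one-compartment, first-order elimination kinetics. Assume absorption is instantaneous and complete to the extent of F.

951 µg/L

Amount reaching circulation = F × Dose = 0.47 × 1740 = 817.8 mg
C₀ = F·Dose / Vd = 817.8 / 282 = 2.900 mg/L
k = ln2 / t½ = 0.693147 / 16.1 = 0.04305 h⁻¹
C = C₀ · e^(−k·t) = 2.900 × e^(−0.04305 × 25.9)
  = 2.900 × 0.3279 = 0.9509 mg/L
Convert: 0.9509 mg/L × 1000 = 950.9 µg/L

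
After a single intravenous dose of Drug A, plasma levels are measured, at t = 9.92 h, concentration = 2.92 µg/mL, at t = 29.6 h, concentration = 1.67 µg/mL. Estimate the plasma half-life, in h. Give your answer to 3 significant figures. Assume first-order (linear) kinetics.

24.4 h

k = ln(C₁/C₂) / (t₂ − t₁) = ln(2.92/1.67) / (29.6 − 9.92)
  = 0.5588 / 19.68 = 0.02839 h⁻¹
t½ = ln2 / k = 0.693147 / 0.02839 = 24.42 h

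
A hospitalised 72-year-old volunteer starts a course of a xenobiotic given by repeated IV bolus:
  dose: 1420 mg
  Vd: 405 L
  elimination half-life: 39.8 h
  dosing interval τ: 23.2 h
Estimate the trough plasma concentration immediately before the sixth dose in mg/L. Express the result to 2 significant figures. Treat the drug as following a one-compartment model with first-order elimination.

6.1 mg/L

C₀ per dose = Dose / Vd = 1420 / 405 = 3.506 mg/L
k = ln2 / t½ = 0.693147 / 39.8 = 0.01742 h⁻¹
Fraction remaining after one interval: r = e^(−kτ) = e^(−0.01742 × 23.2) = 0.6675
Before dose 6, 5 doses have been given (aged 1τ, 2τ, 3τ, 4τ, 5τ).
C_trough = C₀ × (r + r² + … + r^5) = C₀ × r(1−r^5)/(1−r)
        = 3.506 × 0.6675 × (1 − 0.1325) / (1 − 0.6675) = 6.106 mg/L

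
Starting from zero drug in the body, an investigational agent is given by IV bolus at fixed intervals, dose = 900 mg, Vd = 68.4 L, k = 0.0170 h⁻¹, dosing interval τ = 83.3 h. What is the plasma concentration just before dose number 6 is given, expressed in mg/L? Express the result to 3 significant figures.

C₀ per dose = Dose / Vd = 900 / 68.4 = 13.16 mg/L
Fraction remaining after one interval: r = e^(−kτ) = e^(−0.01700 × 83.3) = 0.2427
Before dose 6, 5 doses have been given (aged 1τ, 2τ, 3τ, 4τ, 5τ).
C_trough = C₀ × (r + r² + … + r^5) = C₀ × r(1−r^5)/(1−r)
        = 13.16 × 0.2427 × (1 − 0.0008421) / (1 − 0.2427) = 4.214 mg/L

4.21 mg/L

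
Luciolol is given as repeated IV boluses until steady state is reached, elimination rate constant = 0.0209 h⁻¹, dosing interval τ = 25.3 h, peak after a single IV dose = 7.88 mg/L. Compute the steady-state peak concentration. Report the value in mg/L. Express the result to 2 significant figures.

19 mg/L

e^(−kτ) = e^(−0.02090 × 25.3) = 0.5893
Accumulation ratio R = 1 / (1 − e^(−kτ)) = 1 / (1 − 0.5893) = 2.435
Steady-state peak = C₀ × R = 7.88 × 2.435 = 19.19 mg/L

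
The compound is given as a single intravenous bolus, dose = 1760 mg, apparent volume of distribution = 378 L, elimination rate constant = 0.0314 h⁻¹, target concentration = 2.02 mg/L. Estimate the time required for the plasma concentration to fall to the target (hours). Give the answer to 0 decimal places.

27 h

C₀ = Dose / Vd = 1760 / 378 = 4.656 mg/L
t = ln(C₀ / C) / k = ln(4.656 / 2.02) / 0.03140
  = ln(2.305) / 0.03140 = 0.8351 / 0.03140 = 26.60 h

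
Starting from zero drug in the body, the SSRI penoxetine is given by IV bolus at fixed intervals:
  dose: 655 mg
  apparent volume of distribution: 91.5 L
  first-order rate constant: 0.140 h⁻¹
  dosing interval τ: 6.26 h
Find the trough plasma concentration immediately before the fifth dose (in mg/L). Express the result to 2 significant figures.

C₀ per dose = Dose / Vd = 655 / 91.5 = 7.158 mg/L
Fraction remaining after one interval: r = e^(−kτ) = e^(−0.1400 × 6.26) = 0.4163
Before dose 5, 4 doses have been given (aged 1τ, 2τ, 3τ, 4τ).
C_trough = C₀ × (r + r² + … + r^4) = C₀ × r(1−r^4)/(1−r)
        = 7.158 × 0.4163 × (1 − 0.03003) / (1 − 0.4163) = 4.952 mg/L

5.0 mg/L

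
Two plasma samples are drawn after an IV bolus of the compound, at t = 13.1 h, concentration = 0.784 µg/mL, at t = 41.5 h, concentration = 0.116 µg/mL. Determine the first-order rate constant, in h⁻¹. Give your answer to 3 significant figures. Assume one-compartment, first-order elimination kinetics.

0.0673 h⁻¹

k = ln(C₁/C₂) / (t₂ − t₁) = ln(0.784/0.116) / (41.5 − 13.1)
  = 1.911 / 28.40 = 0.06729 h⁻¹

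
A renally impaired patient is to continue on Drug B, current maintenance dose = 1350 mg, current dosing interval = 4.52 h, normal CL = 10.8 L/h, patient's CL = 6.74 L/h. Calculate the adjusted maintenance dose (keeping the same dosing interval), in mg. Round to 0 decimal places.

843 mg

To keep the same average steady-state level, dosing rate must scale with clearance.
CL ratio = 6.74 / 10.8 = 0.6241
New dose (same interval) = 1350 × 0.6241 = 842.5 mg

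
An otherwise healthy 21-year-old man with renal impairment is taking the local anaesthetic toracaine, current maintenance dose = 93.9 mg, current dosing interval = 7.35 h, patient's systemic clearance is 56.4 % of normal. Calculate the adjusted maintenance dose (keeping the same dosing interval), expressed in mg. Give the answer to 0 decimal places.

To keep the same average steady-state level, dosing rate must scale with clearance.
CL ratio = 56.4 / 100 = 0.5640
New dose (same interval) = 93.9 × 0.5640 = 52.96 mg

53 mg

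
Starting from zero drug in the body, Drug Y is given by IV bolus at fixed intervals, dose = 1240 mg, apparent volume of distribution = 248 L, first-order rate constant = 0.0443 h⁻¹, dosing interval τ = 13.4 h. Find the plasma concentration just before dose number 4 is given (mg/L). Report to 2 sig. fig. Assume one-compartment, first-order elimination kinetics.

5.1 mg/L

C₀ per dose = Dose / Vd = 1240 / 248 = 5.000 mg/L
Fraction remaining after one interval: r = e^(−kτ) = e^(−0.04430 × 13.4) = 0.5523
Before dose 4, 3 doses have been given (aged 1τ, 2τ, 3τ).
C_trough = C₀ × (r + r² + … + r^3) = C₀ × r(1−r^3)/(1−r)
        = 5.000 × 0.5523 × (1 − 0.1685) / (1 − 0.5523) = 5.129 mg/L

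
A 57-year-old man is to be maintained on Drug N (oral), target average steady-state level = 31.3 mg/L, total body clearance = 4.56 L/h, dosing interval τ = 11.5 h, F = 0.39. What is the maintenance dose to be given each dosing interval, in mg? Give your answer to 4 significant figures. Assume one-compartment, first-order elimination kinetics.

At steady state, F × (Dose/τ) = Css × CL.
Dose = Css × CL × τ / F = 31.3 × 4.560 × 11.5 / 0.39 = 4209 mg

4209 mg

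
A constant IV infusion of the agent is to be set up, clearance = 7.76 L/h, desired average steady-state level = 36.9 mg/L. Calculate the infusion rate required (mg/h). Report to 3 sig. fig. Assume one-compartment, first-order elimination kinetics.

At steady state, infusion rate R₀ = Css × CL = 36.9 × 7.760 = 286.3 mg/h

286 mg/h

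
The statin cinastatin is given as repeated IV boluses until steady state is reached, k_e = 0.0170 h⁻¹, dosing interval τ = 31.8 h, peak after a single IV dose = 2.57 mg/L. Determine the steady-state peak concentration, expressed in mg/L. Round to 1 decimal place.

6.2 mg/L

e^(−kτ) = e^(−0.01700 × 31.8) = 0.5824
Accumulation ratio R = 1 / (1 − e^(−kτ)) = 1 / (1 − 0.5824) = 2.395
Steady-state peak = C₀ × R = 2.57 × 2.395 = 6.155 mg/L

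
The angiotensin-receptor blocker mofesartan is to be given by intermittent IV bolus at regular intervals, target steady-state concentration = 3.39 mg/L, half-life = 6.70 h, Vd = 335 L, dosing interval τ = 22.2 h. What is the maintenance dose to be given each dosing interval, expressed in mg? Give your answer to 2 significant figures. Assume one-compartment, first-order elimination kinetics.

k = ln2 / t½ = 0.693147 / 6.70 = 0.1035 h⁻¹
CL = k × Vd = 0.1035 × 335 = 34.67 L/h
At steady state, Dose/τ = Css × CL.
Dose = Css × CL × τ = 3.39 × 34.67 × 22.2 = 2609 mg

2600 mg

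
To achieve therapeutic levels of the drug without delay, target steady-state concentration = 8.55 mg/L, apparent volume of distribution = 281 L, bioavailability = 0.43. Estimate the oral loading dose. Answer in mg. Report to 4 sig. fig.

LD = Css × Vd / F = 8.55 × 281 / 0.43 = 5587 mg

5587 mg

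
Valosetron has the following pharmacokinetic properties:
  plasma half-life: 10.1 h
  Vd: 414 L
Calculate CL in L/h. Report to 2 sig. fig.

28 L/h

k = ln2 / t½ = 0.693147 / 10.1 = 0.06863 h⁻¹
CL = k × Vd = 0.06863 × 414 = 28.41 L/h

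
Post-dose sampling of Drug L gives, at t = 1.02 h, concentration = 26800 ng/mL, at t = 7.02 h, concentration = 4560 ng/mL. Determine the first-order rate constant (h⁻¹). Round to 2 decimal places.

0.30 h⁻¹

k = ln(C₁/C₂) / (t₂ − t₁) = ln(26800/4560) / (7.02 − 1.02)
  = 1.771 / 6.000 = 0.2952 h⁻¹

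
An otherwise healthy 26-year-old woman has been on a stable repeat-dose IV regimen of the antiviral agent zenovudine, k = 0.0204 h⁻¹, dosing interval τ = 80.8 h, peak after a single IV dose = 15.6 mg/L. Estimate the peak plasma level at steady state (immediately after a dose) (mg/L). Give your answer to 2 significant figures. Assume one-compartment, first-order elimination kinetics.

19 mg/L

e^(−kτ) = e^(−0.02040 × 80.8) = 0.1924
Accumulation ratio R = 1 / (1 − e^(−kτ)) = 1 / (1 − 0.1924) = 1.238
Steady-state peak = C₀ × R = 15.6 × 1.238 = 19.31 mg/L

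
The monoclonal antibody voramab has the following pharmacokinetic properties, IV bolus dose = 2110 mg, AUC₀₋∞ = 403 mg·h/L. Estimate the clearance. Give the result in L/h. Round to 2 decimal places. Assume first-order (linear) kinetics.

CL = Dose / AUC = 2110 / 403 = 5.236 L/h

5.24 L/h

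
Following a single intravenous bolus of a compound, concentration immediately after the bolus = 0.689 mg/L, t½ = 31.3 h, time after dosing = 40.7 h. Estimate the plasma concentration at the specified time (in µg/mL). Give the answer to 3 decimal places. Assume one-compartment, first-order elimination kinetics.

k = ln2 / t½ = 0.693147 / 31.3 = 0.02215 h⁻¹
C = C₀ · e^(−k·t) = 0.6890 × e^(−0.02215 × 40.7)
  = 0.6890 × 0.4060 = 0.2797 mg/L
(0.2797 mg/L = 0.2797 µg/mL)

0.280 µg/mL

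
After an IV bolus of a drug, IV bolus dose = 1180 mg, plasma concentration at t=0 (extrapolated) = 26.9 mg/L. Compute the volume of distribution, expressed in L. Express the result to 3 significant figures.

43.9 L

Vd = Dose / C₀ = 1180 / 26.9 = 43.87 L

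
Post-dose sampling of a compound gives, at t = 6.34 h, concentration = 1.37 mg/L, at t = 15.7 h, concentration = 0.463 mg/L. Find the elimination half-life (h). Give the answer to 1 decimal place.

k = ln(C₁/C₂) / (t₂ − t₁) = ln(1.37/0.463) / (15.7 − 6.34)
  = 1.085 / 9.360 = 0.1159 h⁻¹
t½ = ln2 / k = 0.693147 / 0.1159 = 5.981 h

6.0 h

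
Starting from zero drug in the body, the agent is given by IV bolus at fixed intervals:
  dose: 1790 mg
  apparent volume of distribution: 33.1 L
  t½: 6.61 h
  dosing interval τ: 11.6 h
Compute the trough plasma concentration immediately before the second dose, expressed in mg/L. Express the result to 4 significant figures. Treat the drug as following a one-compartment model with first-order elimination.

C₀ per dose = Dose / Vd = 1790 / 33.1 = 54.08 mg/L
k = ln2 / t½ = 0.693147 / 6.61 = 0.1049 h⁻¹
Fraction remaining after one interval: r = e^(−kτ) = e^(−0.1049 × 11.6) = 0.2962
Before dose 2, 1 dose has been given (aged 1τ).
C_trough = C₀ × r = 54.08 × 0.2962 = 16.02 mg/L

16.02 mg/L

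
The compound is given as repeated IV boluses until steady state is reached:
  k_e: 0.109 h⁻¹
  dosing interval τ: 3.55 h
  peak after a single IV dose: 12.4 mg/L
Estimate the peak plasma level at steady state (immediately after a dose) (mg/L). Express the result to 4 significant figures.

e^(−kτ) = e^(−0.1090 × 3.55) = 0.6791
Accumulation ratio R = 1 / (1 − e^(−kτ)) = 1 / (1 − 0.6791) = 3.116
Steady-state peak = C₀ × R = 12.4 × 3.116 = 38.64 mg/L

38.64 mg/L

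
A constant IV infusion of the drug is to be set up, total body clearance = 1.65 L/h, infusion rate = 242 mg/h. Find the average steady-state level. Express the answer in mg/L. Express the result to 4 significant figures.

146.7 mg/L

At steady state Css = R₀ / CL = 242 / 1.650 = 146.7 mg/L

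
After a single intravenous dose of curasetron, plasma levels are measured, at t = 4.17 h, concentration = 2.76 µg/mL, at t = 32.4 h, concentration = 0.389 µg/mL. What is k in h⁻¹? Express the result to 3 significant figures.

0.0694 h⁻¹

k = ln(C₁/C₂) / (t₂ − t₁) = ln(2.76/0.389) / (32.4 − 4.17)
  = 1.959 / 28.23 = 0.06939 h⁻¹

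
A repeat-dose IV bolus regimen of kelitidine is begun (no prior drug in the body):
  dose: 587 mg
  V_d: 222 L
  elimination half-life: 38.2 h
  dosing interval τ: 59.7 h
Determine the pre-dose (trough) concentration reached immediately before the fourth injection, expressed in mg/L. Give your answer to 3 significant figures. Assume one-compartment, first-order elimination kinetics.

1.30 mg/L

C₀ per dose = Dose / Vd = 587 / 222 = 2.644 mg/L
k = ln2 / t½ = 0.693147 / 38.2 = 0.01815 h⁻¹
Fraction remaining after one interval: r = e^(−kτ) = e^(−0.01815 × 59.7) = 0.3384
Before dose 4, 3 doses have been given (aged 1τ, 2τ, 3τ).
C_trough = C₀ × (r + r² + … + r^3) = C₀ × r(1−r^3)/(1−r)
        = 2.644 × 0.3384 × (1 − 0.03875) / (1 − 0.3384) = 1.300 mg/L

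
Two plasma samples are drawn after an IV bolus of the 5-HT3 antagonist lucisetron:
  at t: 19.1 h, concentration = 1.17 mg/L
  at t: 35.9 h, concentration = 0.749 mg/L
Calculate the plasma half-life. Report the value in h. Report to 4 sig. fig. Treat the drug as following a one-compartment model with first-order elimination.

k = ln(C₁/C₂) / (t₂ − t₁) = ln(1.17/0.749) / (35.9 − 19.1)
  = 0.4460 / 16.80 = 0.02655 h⁻¹
t½ = ln2 / k = 0.693147 / 0.02655 = 26.11 h

26.11 h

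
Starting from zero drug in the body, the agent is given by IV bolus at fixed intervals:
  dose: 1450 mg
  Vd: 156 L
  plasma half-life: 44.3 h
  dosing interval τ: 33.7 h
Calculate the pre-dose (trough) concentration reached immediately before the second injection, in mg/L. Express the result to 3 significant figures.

5.49 mg/L

C₀ per dose = Dose / Vd = 1450 / 156 = 9.295 mg/L
k = ln2 / t½ = 0.693147 / 44.3 = 0.01565 h⁻¹
Fraction remaining after one interval: r = e^(−kτ) = e^(−0.01565 × 33.7) = 0.5901
Before dose 2, 1 dose has been given (aged 1τ).
C_trough = C₀ × r = 9.295 × 0.5901 = 5.485 mg/L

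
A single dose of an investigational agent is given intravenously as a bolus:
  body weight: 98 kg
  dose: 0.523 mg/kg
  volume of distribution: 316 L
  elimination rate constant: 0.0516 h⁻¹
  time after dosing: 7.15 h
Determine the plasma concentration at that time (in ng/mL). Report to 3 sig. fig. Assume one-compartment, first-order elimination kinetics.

Total dose = 0.523 × 98 = 51.25 mg
C₀ = Dose / Vd = 51.25 / 316 = 0.1622 mg/L
C = C₀ · e^(−k·t) = 0.1622 × e^(−0.05160 × 7.15)
  = 0.1622 × 0.6915 = 0.1122 mg/L
Convert: 0.1122 mg/L × 1000 = 112.2 ng/mL

112 ng/mL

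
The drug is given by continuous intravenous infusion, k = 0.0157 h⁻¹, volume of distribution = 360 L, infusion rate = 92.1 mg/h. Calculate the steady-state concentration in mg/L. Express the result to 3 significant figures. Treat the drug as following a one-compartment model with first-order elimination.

16.3 mg/L

CL = k × Vd = 0.01570 × 360 = 5.652 L/h
At steady state Css = R₀ / CL = 92.1 / 5.652 = 16.30 mg/L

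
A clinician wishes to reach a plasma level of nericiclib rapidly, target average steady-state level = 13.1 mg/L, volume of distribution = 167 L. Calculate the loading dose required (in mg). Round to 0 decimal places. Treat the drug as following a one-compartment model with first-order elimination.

2188 mg

LD = Css × Vd = 13.1 × 167 = 2188 mg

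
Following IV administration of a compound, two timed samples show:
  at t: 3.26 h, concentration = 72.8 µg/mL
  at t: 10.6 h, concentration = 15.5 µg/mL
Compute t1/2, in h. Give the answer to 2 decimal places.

k = ln(C₁/C₂) / (t₂ − t₁) = ln(72.8/15.5) / (10.6 − 3.26)
  = 1.547 / 7.340 = 0.2108 h⁻¹
t½ = ln2 / k = 0.693147 / 0.2108 = 3.288 h

3.29 h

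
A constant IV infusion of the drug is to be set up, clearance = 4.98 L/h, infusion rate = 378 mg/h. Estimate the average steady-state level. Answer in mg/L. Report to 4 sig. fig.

75.90 mg/L

At steady state Css = R₀ / CL = 378 / 4.980 = 75.90 mg/L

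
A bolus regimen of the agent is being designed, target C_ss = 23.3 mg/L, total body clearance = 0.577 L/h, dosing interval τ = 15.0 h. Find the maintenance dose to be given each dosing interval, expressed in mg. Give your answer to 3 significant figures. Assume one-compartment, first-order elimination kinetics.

At steady state, Dose/τ = Css × CL.
Dose = Css × CL × τ = 23.3 × 0.5770 × 15.0 = 201.7 mg

202 mg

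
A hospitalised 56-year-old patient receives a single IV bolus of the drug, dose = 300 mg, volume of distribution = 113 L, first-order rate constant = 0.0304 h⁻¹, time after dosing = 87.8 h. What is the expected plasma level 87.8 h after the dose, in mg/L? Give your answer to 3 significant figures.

0.184 mg/L

C₀ = Dose / Vd = 300.0 / 113 = 2.655 mg/L
C = C₀ · e^(−k·t) = 2.655 × e^(−0.03040 × 87.8)
  = 2.655 × 0.06931 = 0.1840 mg/L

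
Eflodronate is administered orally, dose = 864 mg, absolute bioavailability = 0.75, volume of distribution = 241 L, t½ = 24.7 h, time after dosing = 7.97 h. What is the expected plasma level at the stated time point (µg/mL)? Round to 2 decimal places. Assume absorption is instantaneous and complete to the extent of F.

2.15 µg/mL

Amount reaching circulation = F × Dose = 0.75 × 864.0 = 648.0 mg
C₀ = F·Dose / Vd = 648.0 / 241 = 2.689 mg/L
k = ln2 / t½ = 0.693147 / 24.7 = 0.02806 h⁻¹
C = C₀ · e^(−k·t) = 2.689 × e^(−0.02806 × 7.97)
  = 2.689 × 0.7996 = 2.150 mg/L
(2.150 mg/L = 2.150 µg/mL)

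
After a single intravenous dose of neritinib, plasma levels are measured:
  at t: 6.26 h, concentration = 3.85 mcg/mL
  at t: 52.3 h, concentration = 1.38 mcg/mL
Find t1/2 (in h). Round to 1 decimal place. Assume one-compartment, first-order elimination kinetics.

31.1 h

k = ln(C₁/C₂) / (t₂ − t₁) = ln(3.85/1.38) / (52.3 − 6.26)
  = 1.026 / 46.04 = 0.02228 h⁻¹
t½ = ln2 / k = 0.693147 / 0.02228 = 31.11 h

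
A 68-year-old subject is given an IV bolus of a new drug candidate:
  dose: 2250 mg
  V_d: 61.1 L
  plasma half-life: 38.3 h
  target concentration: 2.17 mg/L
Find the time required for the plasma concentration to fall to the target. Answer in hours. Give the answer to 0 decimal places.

156 h

C₀ = Dose / Vd = 2250 / 61.1 = 36.82 mg/L
k = ln2 / t½ = 0.693147 / 38.3 = 0.01810 h⁻¹
t = ln(C₀ / C) / k = ln(36.82 / 2.17) / 0.01810
  = ln(16.97) / 0.01810 = 2.831 / 0.01810 = 156.4 h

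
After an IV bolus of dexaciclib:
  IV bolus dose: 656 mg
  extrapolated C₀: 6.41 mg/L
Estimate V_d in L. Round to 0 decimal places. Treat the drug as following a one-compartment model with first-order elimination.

102 L

Vd = Dose / C₀ = 656.0 / 6.41 = 102.3 L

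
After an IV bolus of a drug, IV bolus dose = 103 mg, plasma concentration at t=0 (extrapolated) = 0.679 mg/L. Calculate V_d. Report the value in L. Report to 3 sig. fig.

152 L

Vd = Dose / C₀ = 103.0 / 0.679 = 151.7 L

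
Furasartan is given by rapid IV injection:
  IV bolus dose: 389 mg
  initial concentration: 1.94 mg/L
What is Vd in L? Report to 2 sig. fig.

200 L

Vd = Dose / C₀ = 389.0 / 1.94 = 200.5 L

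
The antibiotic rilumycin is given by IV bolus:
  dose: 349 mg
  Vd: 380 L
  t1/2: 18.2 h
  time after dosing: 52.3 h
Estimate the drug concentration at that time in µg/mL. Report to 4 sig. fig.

C₀ = Dose / Vd = 349.0 / 380 = 0.9184 mg/L
k = ln2 / t½ = 0.693147 / 18.2 = 0.03809 h⁻¹
C = C₀ · e^(−k·t) = 0.9184 × e^(−0.03809 × 52.3)
  = 0.9184 × 0.1364 = 0.1253 mg/L
(0.1253 mg/L = 0.1253 µg/mL)

0.1253 µg/mL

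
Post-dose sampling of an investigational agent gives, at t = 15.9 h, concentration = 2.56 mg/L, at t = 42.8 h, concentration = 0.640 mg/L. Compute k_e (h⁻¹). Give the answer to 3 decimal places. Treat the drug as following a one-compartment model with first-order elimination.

0.052 h⁻¹

k = ln(C₁/C₂) / (t₂ − t₁) = ln(2.56/0.640) / (42.8 − 15.9)
  = 1.386 / 26.90 = 0.05152 h⁻¹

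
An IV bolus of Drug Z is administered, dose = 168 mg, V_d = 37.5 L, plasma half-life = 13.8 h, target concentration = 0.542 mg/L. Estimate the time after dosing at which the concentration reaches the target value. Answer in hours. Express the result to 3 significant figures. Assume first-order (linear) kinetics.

C₀ = Dose / Vd = 168.0 / 37.5 = 4.480 mg/L
k = ln2 / t½ = 0.693147 / 13.8 = 0.05023 h⁻¹
t = ln(C₀ / C) / k = ln(4.480 / 0.542) / 0.05023
  = ln(8.266) / 0.05023 = 2.112 / 0.05023 = 42.05 h

42.1 h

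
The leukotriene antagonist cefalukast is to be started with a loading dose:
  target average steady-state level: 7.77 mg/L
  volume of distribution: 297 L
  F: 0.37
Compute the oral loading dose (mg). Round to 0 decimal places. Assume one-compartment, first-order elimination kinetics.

LD = Css × Vd / F = 7.77 × 297 / 0.37 = 6237 mg

6237 mg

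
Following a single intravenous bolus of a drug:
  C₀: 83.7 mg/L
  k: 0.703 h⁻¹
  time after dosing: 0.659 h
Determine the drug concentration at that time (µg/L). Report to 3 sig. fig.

C = C₀ · e^(−k·t) = 83.70 × e^(−0.7030 × 0.659)
  = 83.70 × 0.6292 = 52.66 mg/L
Convert: 52.66 mg/L × 1000 = 52660 µg/L

52700 µg/L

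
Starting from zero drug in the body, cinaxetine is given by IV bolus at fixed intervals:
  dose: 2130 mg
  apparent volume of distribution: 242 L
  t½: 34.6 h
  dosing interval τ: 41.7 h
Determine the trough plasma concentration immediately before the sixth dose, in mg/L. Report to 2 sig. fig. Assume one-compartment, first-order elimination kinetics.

6.6 mg/L

C₀ per dose = Dose / Vd = 2130 / 242 = 8.802 mg/L
k = ln2 / t½ = 0.693147 / 34.6 = 0.02003 h⁻¹
Fraction remaining after one interval: r = e^(−kτ) = e^(−0.02003 × 41.7) = 0.4338
Before dose 6, 5 doses have been given (aged 1τ, 2τ, 3τ, 4τ, 5τ).
C_trough = C₀ × (r + r² + … + r^5) = C₀ × r(1−r^5)/(1−r)
        = 8.802 × 0.4338 × (1 − 0.01536) / (1 − 0.4338) = 6.640 mg/L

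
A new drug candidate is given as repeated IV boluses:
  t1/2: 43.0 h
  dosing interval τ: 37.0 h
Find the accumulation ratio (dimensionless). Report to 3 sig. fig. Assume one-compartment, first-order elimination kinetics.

k = ln2 / t½ = 0.693147 / 43.0 = 0.01612 h⁻¹
e^(−kτ) = e^(−0.01612 × 37.0) = 0.5508
Accumulation ratio R = 1 / (1 − e^(−kτ)) = 1 / (1 − 0.5508) = 2.226

2.23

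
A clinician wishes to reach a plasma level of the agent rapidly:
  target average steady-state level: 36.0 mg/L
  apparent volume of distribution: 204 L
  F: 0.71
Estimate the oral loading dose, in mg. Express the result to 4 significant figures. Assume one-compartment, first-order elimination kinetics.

10340 mg

LD = Css × Vd / F = 36.0 × 204 / 0.71 = 10340 mg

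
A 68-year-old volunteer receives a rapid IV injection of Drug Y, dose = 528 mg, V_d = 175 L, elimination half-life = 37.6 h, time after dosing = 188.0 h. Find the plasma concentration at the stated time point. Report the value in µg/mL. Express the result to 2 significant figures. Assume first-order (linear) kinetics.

0.094 µg/mL

C₀ = Dose / Vd = 528.0 / 175 = 3.017 mg/L
k = ln2 / t½ = 0.693147 / 37.6 = 0.01843 h⁻¹
t / t½ = 188.0 / 37.6 = 5 half-lives
C = C₀ × (1/2)^5 = 3.017 × 0.03125 = 0.09428 mg/L
(0.09428 mg/L = 0.09428 µg/mL)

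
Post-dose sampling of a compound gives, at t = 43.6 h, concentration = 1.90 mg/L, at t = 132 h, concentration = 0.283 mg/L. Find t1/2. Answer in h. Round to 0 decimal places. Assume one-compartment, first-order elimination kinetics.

32 h

k = ln(C₁/C₂) / (t₂ − t₁) = ln(1.90/0.283) / (132 − 43.6)
  = 1.904 / 88.40 = 0.02154 h⁻¹
t½ = ln2 / k = 0.693147 / 0.02154 = 32.18 h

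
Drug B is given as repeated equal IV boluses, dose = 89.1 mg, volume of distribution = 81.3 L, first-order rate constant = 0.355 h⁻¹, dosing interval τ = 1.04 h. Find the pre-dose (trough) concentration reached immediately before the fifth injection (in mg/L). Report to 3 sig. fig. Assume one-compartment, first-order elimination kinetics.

1.89 mg/L

C₀ per dose = Dose / Vd = 89.1 / 81.3 = 1.096 mg/L
Fraction remaining after one interval: r = e^(−kτ) = e^(−0.3550 × 1.04) = 0.6913
Before dose 5, 4 doses have been given (aged 1τ, 2τ, 3τ, 4τ).
C_trough = C₀ × (r + r² + … + r^4) = C₀ × r(1−r^4)/(1−r)
        = 1.096 × 0.6913 × (1 − 0.2284) / (1 − 0.6913) = 1.894 mg/L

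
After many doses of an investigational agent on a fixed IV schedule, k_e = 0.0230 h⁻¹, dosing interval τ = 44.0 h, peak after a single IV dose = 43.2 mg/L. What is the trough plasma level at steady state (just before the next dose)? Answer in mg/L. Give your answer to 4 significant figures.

e^(−kτ) = e^(−0.02300 × 44.0) = 0.3635
Accumulation ratio R = 1 / (1 − e^(−kτ)) = 1 / (1 − 0.3635) = 1.571
Steady-state trough = C₀ × R × e^(−kτ) = 43.2 × 1.571 × 0.3635 = 24.67 mg/L

24.67 mg/L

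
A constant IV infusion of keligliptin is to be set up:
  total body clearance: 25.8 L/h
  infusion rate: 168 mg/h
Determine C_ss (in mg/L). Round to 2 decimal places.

6.51 mg/L

At steady state Css = R₀ / CL = 168 / 25.80 = 6.512 mg/L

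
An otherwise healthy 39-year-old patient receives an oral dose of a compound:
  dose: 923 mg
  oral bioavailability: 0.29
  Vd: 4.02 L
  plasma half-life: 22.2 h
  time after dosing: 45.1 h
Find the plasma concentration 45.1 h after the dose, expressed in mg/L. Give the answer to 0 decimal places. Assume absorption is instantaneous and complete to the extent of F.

16 mg/L

Amount reaching circulation = F × Dose = 0.29 × 923.0 = 267.7 mg
C₀ = F·Dose / Vd = 267.7 / 4.02 = 66.59 mg/L
k = ln2 / t½ = 0.693147 / 22.2 = 0.03122 h⁻¹
C = C₀ · e^(−k·t) = 66.59 × e^(−0.03122 × 45.1)
  = 66.59 × 0.2446 = 16.29 mg/L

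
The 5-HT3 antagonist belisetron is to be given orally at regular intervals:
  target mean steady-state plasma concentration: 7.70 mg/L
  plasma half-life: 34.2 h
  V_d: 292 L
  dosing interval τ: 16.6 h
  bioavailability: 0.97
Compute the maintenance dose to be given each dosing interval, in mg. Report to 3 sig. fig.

k = ln2 / t½ = 0.693147 / 34.2 = 0.02027 h⁻¹
CL = k × Vd = 0.02027 × 292 = 5.919 L/h
At steady state, F × (Dose/τ) = Css × CL.
Dose = Css × CL × τ / F = 7.70 × 5.919 × 16.6 / 0.97 = 780.0 mg

780 mg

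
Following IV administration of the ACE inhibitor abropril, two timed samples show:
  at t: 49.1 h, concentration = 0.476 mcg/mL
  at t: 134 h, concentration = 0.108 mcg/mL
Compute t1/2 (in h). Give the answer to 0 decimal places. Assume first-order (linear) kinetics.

k = ln(C₁/C₂) / (t₂ − t₁) = ln(0.476/0.108) / (134 − 49.1)
  = 1.483 / 84.90 = 0.01747 h⁻¹
t½ = ln2 / k = 0.693147 / 0.01747 = 39.68 h

40 h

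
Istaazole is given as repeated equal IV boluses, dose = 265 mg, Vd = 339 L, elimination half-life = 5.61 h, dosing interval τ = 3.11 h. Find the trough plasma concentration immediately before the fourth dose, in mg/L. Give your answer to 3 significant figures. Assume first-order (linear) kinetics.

C₀ per dose = Dose / Vd = 265 / 339 = 0.7817 mg/L
k = ln2 / t½ = 0.693147 / 5.61 = 0.1236 h⁻¹
Fraction remaining after one interval: r = e^(−kτ) = e^(−0.1236 × 3.11) = 0.6809
Before dose 4, 3 doses have been given (aged 1τ, 2τ, 3τ).
C_trough = C₀ × (r + r² + … + r^3) = C₀ × r(1−r^3)/(1−r)
        = 0.7817 × 0.6809 × (1 − 0.3157) / (1 − 0.6809) = 1.141 mg/L

1.14 mg/L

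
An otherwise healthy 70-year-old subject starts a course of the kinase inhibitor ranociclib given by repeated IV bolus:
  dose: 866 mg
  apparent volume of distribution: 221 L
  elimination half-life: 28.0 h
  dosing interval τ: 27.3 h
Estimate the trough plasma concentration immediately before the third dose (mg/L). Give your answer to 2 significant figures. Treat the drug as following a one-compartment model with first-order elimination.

3.0 mg/L

C₀ per dose = Dose / Vd = 866 / 221 = 3.919 mg/L
k = ln2 / t½ = 0.693147 / 28.0 = 0.02476 h⁻¹
Fraction remaining after one interval: r = e^(−kτ) = e^(−0.02476 × 27.3) = 0.5087
Before dose 3, 2 doses have been given (aged 1τ, 2τ).
C_trough = C₀ × (r + r²) = 3.919 × (0.5087 + 0.2588) = 3.008 mg/L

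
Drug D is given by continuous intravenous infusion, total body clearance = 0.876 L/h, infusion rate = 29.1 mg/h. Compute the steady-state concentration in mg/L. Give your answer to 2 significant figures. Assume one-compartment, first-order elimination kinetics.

33 mg/L

At steady state Css = R₀ / CL = 29.1 / 0.8760 = 33.22 mg/L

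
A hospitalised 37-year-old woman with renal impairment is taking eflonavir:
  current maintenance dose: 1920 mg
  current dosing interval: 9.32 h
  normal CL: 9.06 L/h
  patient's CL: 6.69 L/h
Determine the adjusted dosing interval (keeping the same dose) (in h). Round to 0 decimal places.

To keep the same average steady-state level, dosing rate must scale with clearance.
CL ratio = 6.69 / 9.06 = 0.7384
New interval (same dose) = 9.32 / 0.7384 = 12.62 h

13 h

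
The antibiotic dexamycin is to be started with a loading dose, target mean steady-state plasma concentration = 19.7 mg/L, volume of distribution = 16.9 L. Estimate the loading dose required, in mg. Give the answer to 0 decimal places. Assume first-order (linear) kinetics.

LD = Css × Vd = 19.7 × 16.9 = 332.9 mg

333 mg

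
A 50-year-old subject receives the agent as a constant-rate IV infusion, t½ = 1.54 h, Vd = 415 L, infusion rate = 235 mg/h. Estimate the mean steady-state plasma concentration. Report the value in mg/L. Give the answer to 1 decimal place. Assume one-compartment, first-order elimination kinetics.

1.3 mg/L

k = ln2 / t½ = 0.693147 / 1.54 = 0.4501 h⁻¹
CL = k × Vd = 0.4501 × 415 = 186.8 L/h
At steady state Css = R₀ / CL = 235 / 186.8 = 1.258 mg/L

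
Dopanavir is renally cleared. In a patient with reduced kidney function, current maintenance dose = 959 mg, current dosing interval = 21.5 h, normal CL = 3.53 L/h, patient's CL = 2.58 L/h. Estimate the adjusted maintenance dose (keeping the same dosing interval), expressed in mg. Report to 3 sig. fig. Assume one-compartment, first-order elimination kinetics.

To keep the same average steady-state level, dosing rate must scale with clearance.
CL ratio = 2.58 / 3.53 = 0.7309
New dose (same interval) = 959 × 0.7309 = 700.9 mg

701 mg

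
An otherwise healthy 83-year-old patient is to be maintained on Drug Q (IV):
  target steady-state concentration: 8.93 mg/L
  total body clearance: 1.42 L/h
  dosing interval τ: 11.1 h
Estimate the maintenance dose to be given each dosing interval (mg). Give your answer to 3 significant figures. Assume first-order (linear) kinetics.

At steady state, Dose/τ = Css × CL.
Dose = Css × CL × τ = 8.93 × 1.420 × 11.1 = 140.8 mg

141 mg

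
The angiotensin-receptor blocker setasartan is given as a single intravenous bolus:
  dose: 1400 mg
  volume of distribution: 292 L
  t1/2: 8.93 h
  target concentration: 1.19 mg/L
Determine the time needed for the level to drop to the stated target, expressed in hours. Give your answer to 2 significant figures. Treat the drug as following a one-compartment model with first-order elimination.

18 h

C₀ = Dose / Vd = 1400 / 292 = 4.795 mg/L
k = ln2 / t½ = 0.693147 / 8.93 = 0.07762 h⁻¹
t = ln(C₀ / C) / k = ln(4.795 / 1.19) / 0.07762
  = ln(4.029) / 0.07762 = 1.394 / 0.07762 = 17.96 h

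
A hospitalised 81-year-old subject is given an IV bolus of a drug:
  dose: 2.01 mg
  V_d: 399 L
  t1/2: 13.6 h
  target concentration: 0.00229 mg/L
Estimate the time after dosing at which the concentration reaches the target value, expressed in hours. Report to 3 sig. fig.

C₀ = Dose / Vd = 2.010 / 399 = 0.005038 mg/L
k = ln2 / t½ = 0.693147 / 13.6 = 0.05097 h⁻¹
t = ln(C₀ / C) / k = ln(0.005038 / 0.00229) / 0.05097
  = ln(2.200) / 0.05097 = 0.7885 / 0.05097 = 15.47 h

15.5 h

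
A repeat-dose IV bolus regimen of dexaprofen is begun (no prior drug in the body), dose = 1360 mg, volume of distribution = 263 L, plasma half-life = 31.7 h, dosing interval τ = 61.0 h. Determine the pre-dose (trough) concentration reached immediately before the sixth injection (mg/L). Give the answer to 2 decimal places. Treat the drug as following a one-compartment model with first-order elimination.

C₀ per dose = Dose / Vd = 1360 / 263 = 5.171 mg/L
k = ln2 / t½ = 0.693147 / 31.7 = 0.02187 h⁻¹
Fraction remaining after one interval: r = e^(−kτ) = e^(−0.02187 × 61.0) = 0.2634
Before dose 6, 5 doses have been given (aged 1τ, 2τ, 3τ, 4τ, 5τ).
C_trough = C₀ × (r + r² + … + r^5) = C₀ × r(1−r^5)/(1−r)
        = 5.171 × 0.2634 × (1 − 0.001268) / (1 − 0.2634) = 1.847 mg/L

1.85 mg/L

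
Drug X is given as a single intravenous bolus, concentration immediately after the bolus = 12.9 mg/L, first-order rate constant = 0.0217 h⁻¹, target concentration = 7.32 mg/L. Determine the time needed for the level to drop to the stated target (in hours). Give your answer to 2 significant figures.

26 h

t = ln(C₀ / C) / k = ln(12.90 / 7.32) / 0.02170
  = ln(1.762) / 0.02170 = 0.5664 / 0.02170 = 26.10 h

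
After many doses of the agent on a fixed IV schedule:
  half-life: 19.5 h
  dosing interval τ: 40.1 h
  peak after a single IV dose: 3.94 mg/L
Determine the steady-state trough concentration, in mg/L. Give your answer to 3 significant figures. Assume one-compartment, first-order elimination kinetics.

1.25 mg/L

k = ln2 / t½ = 0.693147 / 19.5 = 0.03555 h⁻¹
e^(−kτ) = e^(−0.03555 × 40.1) = 0.2404
Accumulation ratio R = 1 / (1 − e^(−kτ)) = 1 / (1 − 0.2404) = 1.316
Steady-state trough = C₀ × R × e^(−kτ) = 3.94 × 1.316 × 0.2404 = 1.246 mg/L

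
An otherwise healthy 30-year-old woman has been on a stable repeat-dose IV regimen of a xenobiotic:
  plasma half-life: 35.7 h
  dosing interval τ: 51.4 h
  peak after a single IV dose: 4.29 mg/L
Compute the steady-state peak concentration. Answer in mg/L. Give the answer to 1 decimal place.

k = ln2 / t½ = 0.693147 / 35.7 = 0.01942 h⁻¹
e^(−kτ) = e^(−0.01942 × 51.4) = 0.3685
Accumulation ratio R = 1 / (1 − e^(−kτ)) = 1 / (1 − 0.3685) = 1.584
Steady-state peak = C₀ × R = 4.29 × 1.584 = 6.795 mg/L

6.8 mg/L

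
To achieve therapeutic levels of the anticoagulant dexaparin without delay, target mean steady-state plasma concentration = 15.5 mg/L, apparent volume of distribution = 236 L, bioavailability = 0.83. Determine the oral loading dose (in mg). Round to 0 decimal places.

4407 mg

LD = Css × Vd / F = 15.5 × 236 / 0.83 = 4407 mg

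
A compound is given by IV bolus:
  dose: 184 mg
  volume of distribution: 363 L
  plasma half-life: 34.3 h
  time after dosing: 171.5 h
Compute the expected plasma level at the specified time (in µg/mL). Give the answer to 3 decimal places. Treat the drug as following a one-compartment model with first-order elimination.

C₀ = Dose / Vd = 184.0 / 363 = 0.5069 mg/L
k = ln2 / t½ = 0.693147 / 34.3 = 0.02021 h⁻¹
t / t½ = 171.5 / 34.3 = 5 half-lives
C = C₀ × (1/2)^5 = 0.5069 × 0.03125 = 0.01584 mg/L
(0.01584 mg/L = 0.01584 µg/mL)

0.016 µg/mL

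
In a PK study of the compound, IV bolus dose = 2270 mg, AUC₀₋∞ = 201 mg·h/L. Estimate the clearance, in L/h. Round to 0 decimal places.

CL = Dose / AUC = 2270 / 201 = 11.29 L/h

11 L/h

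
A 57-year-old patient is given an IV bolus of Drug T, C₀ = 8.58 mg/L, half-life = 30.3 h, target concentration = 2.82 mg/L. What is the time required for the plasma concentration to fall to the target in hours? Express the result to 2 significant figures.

49 h

k = ln2 / t½ = 0.693147 / 30.3 = 0.02288 h⁻¹
t = ln(C₀ / C) / k = ln(8.580 / 2.82) / 0.02288
  = ln(3.043) / 0.02288 = 1.113 / 0.02288 = 48.65 h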